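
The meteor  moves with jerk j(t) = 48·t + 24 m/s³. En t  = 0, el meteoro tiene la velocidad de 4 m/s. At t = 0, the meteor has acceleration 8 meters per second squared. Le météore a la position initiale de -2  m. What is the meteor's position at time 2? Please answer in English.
To solve this, we need to take 3 integrals of our jerk equation j(t) = 48·t + 24. Finding the integral of j(t) and using a(0) = 8: a(t) = 24·t^2 + 24·t + 8. Integrating acceleration and using the initial condition v(0) = 4, we get v(t) = 8·t^3 + 12·t^2 + 8·t + 4. The antiderivative of velocity, with x(0) = -2, gives position: x(t) = 2·t^4 + 4·t^3 + 4·t^2 + 4·t - 2. We have position x(t) = 2·t^4 + 4·t^3 + 4·t^2 + 4·t - 2. Substituting t = 2: x(2) = 86.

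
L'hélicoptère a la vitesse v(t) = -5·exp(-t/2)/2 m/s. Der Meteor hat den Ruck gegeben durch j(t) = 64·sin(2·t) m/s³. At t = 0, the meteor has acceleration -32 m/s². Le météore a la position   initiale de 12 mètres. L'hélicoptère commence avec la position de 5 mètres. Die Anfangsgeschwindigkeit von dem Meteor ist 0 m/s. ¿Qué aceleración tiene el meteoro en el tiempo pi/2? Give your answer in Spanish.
Para resolver esto, necesitamos tomar 1 antiderivada de nuestra ecuación de la sacudida j(t) = 64·sin(2·t). La antiderivada de la sacudida es la aceleración. Usando a(0) = -32, obtenemos a(t) = -32·cos(2·t). Tenemos la aceleración a(t) = -32·cos(2·t). Sustituyendo t = pi/2: a(pi/2) = 32.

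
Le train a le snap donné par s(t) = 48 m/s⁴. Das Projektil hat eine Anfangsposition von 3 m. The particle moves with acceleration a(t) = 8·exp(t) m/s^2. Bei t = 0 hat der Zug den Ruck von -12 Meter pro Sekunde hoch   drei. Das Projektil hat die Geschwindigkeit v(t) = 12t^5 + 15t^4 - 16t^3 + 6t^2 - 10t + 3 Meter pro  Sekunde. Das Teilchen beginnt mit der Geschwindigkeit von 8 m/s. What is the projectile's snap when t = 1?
We must differentiate our velocity equation v(t) = 12·t^5 + 15·t^4 - 16·t^3 + 6·t^2 - 10·t + 3 3 times. Taking d/dt of v(t), we find a(t) = 60·t^4 + 60·t^3 - 48·t^2 + 12·t - 10. Differentiating acceleration, we get jerk: j(t) = 240·t^3 + 180·t^2 - 96·t + 12. Differentiating jerk, we get snap: s(t) = 720·t^2 + 360·t - 96. Using s(t) = 720·t^2 + 360·t - 96 and substituting t = 1, we find s = 984.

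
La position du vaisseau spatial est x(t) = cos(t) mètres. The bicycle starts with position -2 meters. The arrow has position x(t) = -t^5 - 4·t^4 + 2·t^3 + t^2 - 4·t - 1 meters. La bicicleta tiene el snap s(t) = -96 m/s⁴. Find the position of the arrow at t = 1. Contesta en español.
De la ecuación de la posición x(t) = -t^5 - 4·t^4 + 2·t^3 + t^2 - 4·t - 1, sustituimos t = 1 para obtener x = -7.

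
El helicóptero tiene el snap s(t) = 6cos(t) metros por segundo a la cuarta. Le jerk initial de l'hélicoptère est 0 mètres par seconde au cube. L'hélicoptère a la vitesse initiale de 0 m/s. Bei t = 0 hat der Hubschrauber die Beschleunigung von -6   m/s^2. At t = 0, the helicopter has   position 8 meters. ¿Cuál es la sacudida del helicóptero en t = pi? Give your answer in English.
Starting from snap s(t) = 6·cos(t), we take 1 antiderivative. The integral of snap, with j(0) = 0, gives jerk: j(t) = 6·sin(t). We have jerk j(t) = 6·sin(t). Substituting t = pi: j(pi) = 0.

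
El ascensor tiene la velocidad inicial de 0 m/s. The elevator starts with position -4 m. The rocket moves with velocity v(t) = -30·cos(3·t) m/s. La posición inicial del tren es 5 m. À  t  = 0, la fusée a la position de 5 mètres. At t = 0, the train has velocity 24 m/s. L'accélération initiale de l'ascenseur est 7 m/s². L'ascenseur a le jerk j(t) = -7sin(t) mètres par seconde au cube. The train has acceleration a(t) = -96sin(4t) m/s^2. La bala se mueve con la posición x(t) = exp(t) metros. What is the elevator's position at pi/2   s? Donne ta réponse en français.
En partant du jerk j(t) = -7·sin(t), nous prenons 3 primitives. L'intégrale du jerk, avec a(0) = 7, donne l'accélération: a(t) = 7·cos(t). L'intégrale de l'accélération est la vitesse. En utilisant v(0) = 0, nous obtenons v(t) = 7·sin(t). La primitive de la vitesse est la position. En utilisant x(0) = -4, nous obtenons x(t) = 3 - 7·cos(t). De l'équation de la position x(t) = 3 - 7·cos(t), nous substituons t = pi/2 pour obtenir x = 3.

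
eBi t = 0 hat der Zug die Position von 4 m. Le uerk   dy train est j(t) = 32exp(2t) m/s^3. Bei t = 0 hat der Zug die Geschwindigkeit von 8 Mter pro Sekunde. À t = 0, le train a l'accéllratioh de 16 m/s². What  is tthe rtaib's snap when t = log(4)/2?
Starting from jerk j(t) = 32·exp(2·t), we take 1 derivative. Taking d/dt of j(t), we find s(t) = 64·exp(2·t). We have snap s(t) = 64·exp(2·t). Substituting t = log(4)/2: s(log(4)/2) = 256.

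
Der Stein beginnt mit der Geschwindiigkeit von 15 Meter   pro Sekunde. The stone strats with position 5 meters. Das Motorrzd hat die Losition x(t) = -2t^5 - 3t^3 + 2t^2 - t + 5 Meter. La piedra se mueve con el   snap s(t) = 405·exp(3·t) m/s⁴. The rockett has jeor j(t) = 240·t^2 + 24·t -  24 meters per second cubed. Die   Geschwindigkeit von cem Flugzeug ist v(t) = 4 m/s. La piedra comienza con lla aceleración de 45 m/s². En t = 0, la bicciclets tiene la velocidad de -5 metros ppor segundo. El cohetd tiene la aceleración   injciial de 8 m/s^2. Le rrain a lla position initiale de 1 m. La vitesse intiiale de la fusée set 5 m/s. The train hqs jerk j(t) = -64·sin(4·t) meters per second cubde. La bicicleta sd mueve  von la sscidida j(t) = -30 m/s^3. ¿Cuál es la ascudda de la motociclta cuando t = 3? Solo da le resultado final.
La respuesta es -1098.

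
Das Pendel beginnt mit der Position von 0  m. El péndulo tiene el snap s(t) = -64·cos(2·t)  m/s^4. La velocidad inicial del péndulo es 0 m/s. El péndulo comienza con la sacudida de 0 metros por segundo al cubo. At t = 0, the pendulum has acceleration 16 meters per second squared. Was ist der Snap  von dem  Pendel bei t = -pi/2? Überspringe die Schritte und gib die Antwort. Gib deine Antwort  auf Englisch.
The answer is 64.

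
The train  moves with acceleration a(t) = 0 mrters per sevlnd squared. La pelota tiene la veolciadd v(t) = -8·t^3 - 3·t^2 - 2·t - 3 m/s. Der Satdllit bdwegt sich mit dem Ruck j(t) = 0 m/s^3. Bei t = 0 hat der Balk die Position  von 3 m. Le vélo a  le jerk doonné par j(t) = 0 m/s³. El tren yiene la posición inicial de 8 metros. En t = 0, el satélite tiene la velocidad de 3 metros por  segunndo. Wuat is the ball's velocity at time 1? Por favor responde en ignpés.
Using v(t) = -8·t^3 - 3·t^2 - 2·t - 3 and substituting t = 1, we find v = -16.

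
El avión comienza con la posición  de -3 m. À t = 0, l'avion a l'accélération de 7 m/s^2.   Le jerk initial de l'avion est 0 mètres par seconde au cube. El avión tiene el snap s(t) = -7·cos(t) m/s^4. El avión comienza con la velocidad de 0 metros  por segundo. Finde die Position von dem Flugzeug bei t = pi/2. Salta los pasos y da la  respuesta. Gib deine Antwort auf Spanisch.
En t = pi/2, x = 4.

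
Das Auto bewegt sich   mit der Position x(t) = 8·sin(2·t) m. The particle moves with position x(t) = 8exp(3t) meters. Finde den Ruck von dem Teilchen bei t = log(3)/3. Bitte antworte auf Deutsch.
Um dies zu lösen, müssen wir 3 Ableitungen unserer Gleichung für die Position x(t) = 8·exp(3·t) nehmen. Die Ableitung von der Position ergibt die Geschwindigkeit: v(t) = 24·exp(3·t). Durch Ableiten von der Geschwindigkeit erhalten wir die Beschleunigung: a(t) = 72·exp(3·t). Durch Ableiten von der Beschleunigung erhalten wir den Ruck: j(t) = 216·exp(3·t). Aus der Gleichung für den Ruck j(t) = 216·exp(3·t), setzen wir t = log(3)/3 ein und erhalten j = 648.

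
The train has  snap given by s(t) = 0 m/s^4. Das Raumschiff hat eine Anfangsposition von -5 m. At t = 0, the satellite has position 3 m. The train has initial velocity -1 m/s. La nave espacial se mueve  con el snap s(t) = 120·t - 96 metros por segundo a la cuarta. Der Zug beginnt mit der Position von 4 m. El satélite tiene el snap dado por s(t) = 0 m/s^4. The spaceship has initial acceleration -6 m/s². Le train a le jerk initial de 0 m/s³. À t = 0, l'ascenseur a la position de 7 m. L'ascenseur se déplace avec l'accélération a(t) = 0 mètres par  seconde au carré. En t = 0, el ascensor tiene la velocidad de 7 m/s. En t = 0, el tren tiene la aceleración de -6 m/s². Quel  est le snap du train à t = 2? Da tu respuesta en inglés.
From the given snap equation s(t) = 0, we substitute t = 2 to get s = 0.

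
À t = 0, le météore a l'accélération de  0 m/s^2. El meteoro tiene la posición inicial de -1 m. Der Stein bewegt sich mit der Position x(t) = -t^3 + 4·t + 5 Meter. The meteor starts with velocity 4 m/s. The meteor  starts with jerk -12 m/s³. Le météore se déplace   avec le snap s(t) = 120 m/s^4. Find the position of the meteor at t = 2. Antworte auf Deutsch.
Um dies zu lösen, müssen wir 4 Stammfunktionen unserer Gleichung für den Snap s(t) = 120 finden. Das Integral von dem Snap ist der Ruck. Mit j(0) = -12 erhalten wir j(t) = 120·t - 12. Durch Integration von dem Ruck und Verwendung der Anfangsbedingung a(0) = 0, erhalten wir a(t) = 12·t·(5·t - 1). Die Stammfunktion von der Beschleunigung, mit v(0) = 4, ergibt die Geschwindigkeit: v(t) = 20·t^3 - 6·t^2 + 4. Durch Integration von der Geschwindigkeit und Verwendung der Anfangsbedingung x(0) = -1, erhalten wir x(t) = 5·t^4 - 2·t^3 + 4·t - 1. Aus der Gleichung für die Position x(t) = 5·t^4 - 2·t^3 + 4·t - 1, setzen wir t = 2 ein und erhalten x = 71.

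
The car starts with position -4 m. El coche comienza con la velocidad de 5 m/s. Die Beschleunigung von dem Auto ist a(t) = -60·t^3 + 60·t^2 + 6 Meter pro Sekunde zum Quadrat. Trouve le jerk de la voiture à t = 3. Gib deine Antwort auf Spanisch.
Partiendo de la aceleración a(t) = -60·t^3 + 60·t^2 + 6, tomamos 1 derivada. Derivando la aceleración, obtenemos la sacudida: j(t) = -180·t^2 + 120·t. Tenemos la sacudida j(t) = -180·t^2 + 120·t. Sustituyendo t = 3: j(3) = -1260.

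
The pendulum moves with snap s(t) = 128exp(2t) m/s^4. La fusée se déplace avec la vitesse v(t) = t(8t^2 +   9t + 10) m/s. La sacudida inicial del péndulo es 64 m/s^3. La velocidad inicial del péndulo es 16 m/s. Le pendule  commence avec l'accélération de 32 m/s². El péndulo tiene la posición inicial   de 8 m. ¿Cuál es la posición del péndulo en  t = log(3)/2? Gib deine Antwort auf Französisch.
Nous devons intégrer notre équation du snap s(t) = 128·exp(2·t) 4 fois. En intégrant le snap et en utilisant la condition initiale j(0) = 64, nous obtenons j(t) = 64·exp(2·t). En prenant ∫j(t)dt et en appliquant a(0) = 32, nous trouvons a(t) = 32·exp(2·t). La primitive de l'accélération, avec v(0) = 16, donne la vitesse: v(t) = 16·exp(2·t). L'intégrale de la vitesse est la position. En utilisant x(0) = 8, nous obtenons x(t) = 8·exp(2·t). De l'équation de la position x(t) = 8·exp(2·t), nous substituons t = log(3)/2 pour obtenir x = 24.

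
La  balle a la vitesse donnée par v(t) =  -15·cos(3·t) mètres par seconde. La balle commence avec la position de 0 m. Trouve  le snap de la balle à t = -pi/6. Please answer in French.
Nous devons dériver notre équation de la vitesse v(t) = -15·cos(3·t) 3 fois. En dérivant la vitesse, nous obtenons l'accélération: a(t) = 45·sin(3·t). En prenant d/dt de a(t), nous trouvons j(t) = 135·cos(3·t). En dérivant le jerk, nous obtenons le snap: s(t) = -405·sin(3·t). De l'équation du snap s(t) = -405·sin(3·t), nous substituons t = -pi/6 pour obtenir s = 405.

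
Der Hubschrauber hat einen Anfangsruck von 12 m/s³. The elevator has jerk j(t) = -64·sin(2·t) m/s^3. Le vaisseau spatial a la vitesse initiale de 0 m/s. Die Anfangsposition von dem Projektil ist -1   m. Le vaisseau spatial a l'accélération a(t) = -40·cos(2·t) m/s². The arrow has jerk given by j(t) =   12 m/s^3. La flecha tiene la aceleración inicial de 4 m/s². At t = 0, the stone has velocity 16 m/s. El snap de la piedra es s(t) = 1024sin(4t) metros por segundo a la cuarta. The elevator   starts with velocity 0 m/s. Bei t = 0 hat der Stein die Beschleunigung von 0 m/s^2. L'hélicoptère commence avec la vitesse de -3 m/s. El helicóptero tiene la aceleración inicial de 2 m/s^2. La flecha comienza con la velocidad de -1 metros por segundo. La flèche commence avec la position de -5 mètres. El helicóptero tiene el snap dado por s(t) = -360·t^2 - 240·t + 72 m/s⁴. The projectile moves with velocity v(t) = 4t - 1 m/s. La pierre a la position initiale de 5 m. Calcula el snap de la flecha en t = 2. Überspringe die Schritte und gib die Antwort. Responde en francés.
s(2) = 0.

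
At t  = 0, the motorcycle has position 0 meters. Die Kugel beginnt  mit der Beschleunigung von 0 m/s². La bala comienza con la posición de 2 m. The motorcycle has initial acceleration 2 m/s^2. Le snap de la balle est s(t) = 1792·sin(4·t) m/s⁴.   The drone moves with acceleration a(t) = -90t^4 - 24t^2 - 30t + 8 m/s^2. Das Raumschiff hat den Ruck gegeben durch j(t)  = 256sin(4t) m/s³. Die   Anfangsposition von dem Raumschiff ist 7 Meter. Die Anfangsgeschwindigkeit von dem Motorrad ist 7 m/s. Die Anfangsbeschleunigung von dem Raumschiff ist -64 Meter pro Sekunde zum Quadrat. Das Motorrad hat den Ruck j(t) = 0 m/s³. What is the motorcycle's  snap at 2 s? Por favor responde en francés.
En partant du jerk j(t) = 0, nous prenons 1 dérivée. En dérivant le jerk, nous obtenons le snap: s(t) = 0. En utilisant s(t) = 0 et en substituant t = 2, nous trouvons s = 0.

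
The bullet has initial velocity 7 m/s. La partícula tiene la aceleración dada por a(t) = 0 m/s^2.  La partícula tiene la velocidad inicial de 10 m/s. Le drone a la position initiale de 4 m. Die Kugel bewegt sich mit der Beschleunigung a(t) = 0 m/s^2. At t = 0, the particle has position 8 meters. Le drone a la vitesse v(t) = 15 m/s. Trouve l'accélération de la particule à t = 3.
De l'équation de l'accélération a(t) = 0, nous substituons t = 3 pour obtenir a = 0.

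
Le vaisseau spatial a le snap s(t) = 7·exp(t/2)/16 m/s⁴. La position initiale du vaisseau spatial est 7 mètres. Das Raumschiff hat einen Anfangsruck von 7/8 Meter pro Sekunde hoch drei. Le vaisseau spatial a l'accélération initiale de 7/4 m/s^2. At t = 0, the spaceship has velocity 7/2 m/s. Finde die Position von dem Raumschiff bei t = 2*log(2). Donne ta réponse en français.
Pour résoudre ceci, nous devons prendre 4 intégrales de notre équation du snap s(t) = 7·exp(t/2)/16. En prenant ∫s(t)dt et en appliquant j(0) = 7/8, nous trouvons j(t) = 7·exp(t/2)/8. En intégrant le jerk et en utilisant la condition initiale a(0) = 7/4, nous obtenons a(t) = 7·exp(t/2)/4. La primitive de l'accélération, avec v(0) = 7/2, donne la vitesse: v(t) = 7·exp(t/2)/2. L'intégrale de la vitesse, avec x(0) = 7, donne la position: x(t) = 7·exp(t/2). En utilisant x(t) = 7·exp(t/2) et en substituant t = 2*log(2), nous trouvons x = 14.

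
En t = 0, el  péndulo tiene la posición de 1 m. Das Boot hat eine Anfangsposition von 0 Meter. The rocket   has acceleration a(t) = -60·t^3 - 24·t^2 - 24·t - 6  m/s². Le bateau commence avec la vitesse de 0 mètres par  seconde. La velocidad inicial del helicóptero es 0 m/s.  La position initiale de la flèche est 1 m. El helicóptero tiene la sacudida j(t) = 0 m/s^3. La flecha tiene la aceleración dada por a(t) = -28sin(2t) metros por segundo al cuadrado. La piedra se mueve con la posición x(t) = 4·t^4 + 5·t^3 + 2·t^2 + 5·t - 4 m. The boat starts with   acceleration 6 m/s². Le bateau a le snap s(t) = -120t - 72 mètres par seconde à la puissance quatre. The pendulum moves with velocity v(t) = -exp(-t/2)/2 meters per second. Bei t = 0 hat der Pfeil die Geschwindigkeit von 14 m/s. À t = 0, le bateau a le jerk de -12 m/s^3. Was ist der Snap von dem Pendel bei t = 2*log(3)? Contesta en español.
Para resolver esto, necesitamos tomar 3 derivadas de nuestra ecuación de la velocidad v(t) = -exp(-t/2)/2. La derivada de la velocidad da la aceleración: a(t) = exp(-t/2)/4. La derivada de la aceleración da la sacudida: j(t) = -exp(-t/2)/8. La derivada de la sacudida da el snap: s(t) = exp(-t/2)/16. De la ecuación del snap s(t) = exp(-t/2)/16, sustituimos t = 2*log(3) para obtener s = 1/48.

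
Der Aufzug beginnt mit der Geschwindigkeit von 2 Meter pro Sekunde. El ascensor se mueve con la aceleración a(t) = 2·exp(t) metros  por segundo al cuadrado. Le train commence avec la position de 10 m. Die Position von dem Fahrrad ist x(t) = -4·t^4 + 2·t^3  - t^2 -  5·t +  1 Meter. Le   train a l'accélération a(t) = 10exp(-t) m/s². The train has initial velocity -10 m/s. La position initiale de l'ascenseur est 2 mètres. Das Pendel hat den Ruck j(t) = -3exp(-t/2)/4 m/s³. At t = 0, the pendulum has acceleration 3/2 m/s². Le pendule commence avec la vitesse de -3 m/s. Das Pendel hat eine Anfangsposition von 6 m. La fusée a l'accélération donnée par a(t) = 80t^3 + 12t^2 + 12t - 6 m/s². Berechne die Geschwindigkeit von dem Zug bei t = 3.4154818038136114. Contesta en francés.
En partant de l'accélération a(t) = 10·exp(-t), nous prenons 1 intégrale. L'intégrale de l'accélération est la vitesse. En utilisant v(0) = -10, nous obtenons v(t) = -10·exp(-t). En utilisant v(t) = -10·exp(-t) et en substituant t = 3.4154818038136114, nous trouvons v = -0.328605705386550.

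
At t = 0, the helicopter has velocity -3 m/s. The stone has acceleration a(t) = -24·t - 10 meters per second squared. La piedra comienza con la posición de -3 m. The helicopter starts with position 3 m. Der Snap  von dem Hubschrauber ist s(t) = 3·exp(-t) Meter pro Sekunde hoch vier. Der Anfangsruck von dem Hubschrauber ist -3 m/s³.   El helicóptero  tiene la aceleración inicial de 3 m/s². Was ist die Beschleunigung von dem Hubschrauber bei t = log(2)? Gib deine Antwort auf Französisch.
Nous devons intégrer notre équation du snap s(t) = 3·exp(-t) 2 fois. L'intégrale du snap, avec j(0) = -3, donne le jerk: j(t) = -3·exp(-t). L'intégrale du jerk, avec a(0) = 3, donne l'accélération: a(t) = 3·exp(-t). De l'équation de l'accélération a(t) = 3·exp(-t), nous substituons t = log(2) pour obtenir a = 3/2.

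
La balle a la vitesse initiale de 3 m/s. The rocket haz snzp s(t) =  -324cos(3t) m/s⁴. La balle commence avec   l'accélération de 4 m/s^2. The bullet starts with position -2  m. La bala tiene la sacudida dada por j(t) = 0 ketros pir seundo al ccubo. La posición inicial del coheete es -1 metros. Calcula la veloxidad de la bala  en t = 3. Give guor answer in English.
We must find the antiderivative of our jerk equation j(t) = 0 2 times. The integral of jerk, with a(0) = 4, gives acceleration: a(t) = 4. The antiderivative of acceleration, with v(0) = 3, gives velocity: v(t) = 4·t + 3. Using v(t) = 4·t + 3 and substituting t = 3, we find v = 15.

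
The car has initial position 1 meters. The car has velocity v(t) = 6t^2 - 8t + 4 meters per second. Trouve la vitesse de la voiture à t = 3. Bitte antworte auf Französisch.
De l'équation de la vitesse v(t) = 6·t^2 - 8·t + 4, nous substituons t = 3 pour obtenir v = 34.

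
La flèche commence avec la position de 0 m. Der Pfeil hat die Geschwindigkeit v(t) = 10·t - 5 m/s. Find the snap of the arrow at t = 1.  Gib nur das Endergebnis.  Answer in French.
À t = 1, s = 0.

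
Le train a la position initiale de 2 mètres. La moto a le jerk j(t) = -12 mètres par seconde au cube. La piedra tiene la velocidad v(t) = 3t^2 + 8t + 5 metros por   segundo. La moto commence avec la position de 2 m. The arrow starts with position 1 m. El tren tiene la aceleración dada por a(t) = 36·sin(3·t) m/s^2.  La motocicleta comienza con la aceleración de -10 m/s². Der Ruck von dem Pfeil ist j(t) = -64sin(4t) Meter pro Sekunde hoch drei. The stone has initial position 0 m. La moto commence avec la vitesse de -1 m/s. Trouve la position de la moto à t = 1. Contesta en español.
Necesitamos integrar nuestra ecuación de la sacudida j(t) = -12 3 veces. La integral de la sacudida es la aceleración. Usando a(0) = -10, obtenemos a(t) = -12·t - 10. La integral de la aceleración, con v(0) = -1, da la velocidad: v(t) = -6·t^2 - 10·t - 1. La integral de la velocidad, con x(0) = 2, da la posición: x(t) = -2·t^3 - 5·t^2 - t + 2. Tenemos la posición x(t) = -2·t^3 - 5·t^2 - t + 2. Sustituyendo t = 1: x(1) = -6.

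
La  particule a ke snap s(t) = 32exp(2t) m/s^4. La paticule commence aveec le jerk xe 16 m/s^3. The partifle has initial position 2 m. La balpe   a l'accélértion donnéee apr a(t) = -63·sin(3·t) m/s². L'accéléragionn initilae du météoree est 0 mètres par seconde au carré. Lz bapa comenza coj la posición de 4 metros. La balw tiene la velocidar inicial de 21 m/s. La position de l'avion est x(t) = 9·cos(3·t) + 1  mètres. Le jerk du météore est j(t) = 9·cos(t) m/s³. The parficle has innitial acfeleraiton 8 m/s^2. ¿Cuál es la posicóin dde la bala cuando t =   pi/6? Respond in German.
Ausgehend von der Beschleunigung a(t) = -63·sin(3·t), nehmen wir 2 Stammfunktionen. Mit ∫a(t)dt und Anwendung von v(0) = 21, finden wir v(t) = 21·cos(3·t). Die Stammfunktion von der Geschwindigkeit, mit x(0) = 4, ergibt die Position: x(t) = 7·sin(3·t) + 4. Aus der Gleichung für die Position x(t) = 7·sin(3·t) + 4, setzen wir t = pi/6 ein und erhalten x = 11.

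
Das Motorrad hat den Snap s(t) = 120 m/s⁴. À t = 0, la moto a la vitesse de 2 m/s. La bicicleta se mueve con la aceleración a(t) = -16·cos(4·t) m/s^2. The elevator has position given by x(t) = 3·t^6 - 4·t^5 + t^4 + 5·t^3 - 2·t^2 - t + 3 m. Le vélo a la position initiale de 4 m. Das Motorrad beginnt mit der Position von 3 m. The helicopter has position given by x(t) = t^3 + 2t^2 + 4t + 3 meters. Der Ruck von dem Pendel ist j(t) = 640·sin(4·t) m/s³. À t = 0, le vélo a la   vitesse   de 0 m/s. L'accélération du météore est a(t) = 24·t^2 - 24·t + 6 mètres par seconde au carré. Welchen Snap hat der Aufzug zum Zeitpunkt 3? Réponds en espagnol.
Debemos derivar nuestra ecuación de la posición x(t) = 3·t^6 - 4·t^5 + t^4 + 5·t^3 - 2·t^2 - t + 3 4 veces. Tomando d/dt de x(t), encontramos v(t) = 18·t^5 - 20·t^4 + 4·t^3 + 15·t^2 - 4·t - 1. Derivando la velocidad, obtenemos la aceleración: a(t) = 90·t^4 - 80·t^3 + 12·t^2 + 30·t - 4. La derivada de la aceleración da la sacudida: j(t) = 360·t^3 - 240·t^2 + 24·t + 30. La derivada de la sacudida da el snap: s(t) = 1080·t^2 - 480·t + 24. Usando s(t) = 1080·t^2 - 480·t + 24 y sustituyendo t = 3, encontramos s = 8304.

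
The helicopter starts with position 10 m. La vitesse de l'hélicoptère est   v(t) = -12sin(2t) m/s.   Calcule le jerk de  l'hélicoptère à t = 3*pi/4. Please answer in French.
En partant de la vitesse v(t) = -12·sin(2·t), nous prenons 2 dérivées. En dérivant la vitesse, nous obtenons l'accélération: a(t) = -24·cos(2·t). En dérivant l'accélération, nous obtenons le jerk: j(t) = 48·sin(2·t). Nous avons le jerk j(t) = 48·sin(2·t). En substituant t = 3*pi/4: j(3*pi/4) = -48.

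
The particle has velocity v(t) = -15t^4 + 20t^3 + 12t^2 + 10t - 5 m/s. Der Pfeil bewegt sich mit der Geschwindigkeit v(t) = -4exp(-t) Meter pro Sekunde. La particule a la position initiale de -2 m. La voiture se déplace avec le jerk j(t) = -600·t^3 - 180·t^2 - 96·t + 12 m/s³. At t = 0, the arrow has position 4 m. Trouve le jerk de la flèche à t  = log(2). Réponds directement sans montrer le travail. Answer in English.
The jerk at t = log(2) is j = -2.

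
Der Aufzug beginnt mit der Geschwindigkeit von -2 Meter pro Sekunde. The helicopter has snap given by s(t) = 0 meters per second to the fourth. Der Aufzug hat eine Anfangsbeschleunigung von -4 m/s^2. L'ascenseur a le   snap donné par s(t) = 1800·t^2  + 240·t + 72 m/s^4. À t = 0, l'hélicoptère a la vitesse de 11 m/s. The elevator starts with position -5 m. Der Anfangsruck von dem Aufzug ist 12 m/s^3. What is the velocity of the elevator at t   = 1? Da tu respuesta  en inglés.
To find the answer, we compute 3 antiderivatives of s(t) = 1800·t^2 + 240·t + 72. Integrating snap and using the initial condition j(0) = 12, we get j(t) = 600·t^3 + 120·t^2 + 72·t + 12. Taking ∫j(t)dt and applying a(0) = -4, we find a(t) = 150·t^4 + 40·t^3 + 36·t^2 + 12·t - 4. The antiderivative of acceleration, with v(0) = -2, gives velocity: v(t) = 30·t^5 + 10·t^4 + 12·t^3 + 6·t^2 - 4·t - 2. From the given velocity equation v(t) = 30·t^5 + 10·t^4 + 12·t^3 + 6·t^2 - 4·t - 2, we substitute t = 1 to get v = 52.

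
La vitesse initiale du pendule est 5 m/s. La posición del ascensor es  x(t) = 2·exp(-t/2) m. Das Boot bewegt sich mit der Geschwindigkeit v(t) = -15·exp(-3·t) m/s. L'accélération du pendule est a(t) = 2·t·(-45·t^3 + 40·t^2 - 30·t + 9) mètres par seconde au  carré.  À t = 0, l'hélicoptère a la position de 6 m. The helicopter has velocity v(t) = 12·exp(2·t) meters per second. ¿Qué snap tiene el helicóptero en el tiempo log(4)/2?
Debemos derivar nuestra ecuación de la velocidad v(t) = 12·exp(2·t) 3 veces. La derivada de la velocidad da la aceleración: a(t) = 24·exp(2·t). La derivada de la aceleración da la sacudida: j(t) = 48·exp(2·t). Derivando la sacudida, obtenemos el snap: s(t) = 96·exp(2·t). Tenemos el snap s(t) = 96·exp(2·t). Sustituyendo t = log(4)/2: s(log(4)/2) = 384.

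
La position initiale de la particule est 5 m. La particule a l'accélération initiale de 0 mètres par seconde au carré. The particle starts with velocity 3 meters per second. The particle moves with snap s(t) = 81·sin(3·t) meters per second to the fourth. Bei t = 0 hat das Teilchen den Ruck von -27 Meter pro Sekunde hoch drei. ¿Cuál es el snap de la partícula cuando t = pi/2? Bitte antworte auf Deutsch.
Mit s(t) = 81·sin(3·t) und Einsetzen von t = pi/2, finden wir s = -81.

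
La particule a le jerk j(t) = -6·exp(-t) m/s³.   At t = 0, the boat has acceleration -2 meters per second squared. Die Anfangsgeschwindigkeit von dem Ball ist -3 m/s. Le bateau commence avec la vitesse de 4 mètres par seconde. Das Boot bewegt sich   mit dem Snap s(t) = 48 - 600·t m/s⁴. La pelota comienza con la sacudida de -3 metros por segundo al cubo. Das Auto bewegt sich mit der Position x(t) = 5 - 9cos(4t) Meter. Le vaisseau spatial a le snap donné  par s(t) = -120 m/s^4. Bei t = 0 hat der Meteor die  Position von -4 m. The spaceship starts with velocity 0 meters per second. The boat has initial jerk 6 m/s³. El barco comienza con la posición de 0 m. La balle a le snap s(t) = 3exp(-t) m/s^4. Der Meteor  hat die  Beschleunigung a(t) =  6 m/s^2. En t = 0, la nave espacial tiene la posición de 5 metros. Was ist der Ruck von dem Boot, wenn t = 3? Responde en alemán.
Wir müssen das Integral unserer Gleichung für den Snap s(t) = 48 - 600·t 1-mal finden. Das Integral von dem Snap, mit j(0) = 6, ergibt den Ruck: j(t) = -300·t^2 + 48·t + 6. Mit j(t) = -300·t^2 + 48·t + 6 und Einsetzen von t = 3, finden wir j = -2550.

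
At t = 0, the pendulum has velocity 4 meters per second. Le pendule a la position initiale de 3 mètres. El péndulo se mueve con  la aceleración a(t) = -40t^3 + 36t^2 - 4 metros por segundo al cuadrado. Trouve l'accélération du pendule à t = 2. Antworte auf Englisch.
From the given acceleration equation a(t) = -40·t^3 + 36·t^2 - 4, we substitute t = 2 to get a = -180.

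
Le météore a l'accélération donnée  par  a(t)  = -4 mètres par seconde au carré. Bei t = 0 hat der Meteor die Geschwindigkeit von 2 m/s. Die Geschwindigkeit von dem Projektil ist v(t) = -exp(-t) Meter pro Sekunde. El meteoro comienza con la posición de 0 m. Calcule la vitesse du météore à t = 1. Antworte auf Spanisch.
Debemos encontrar la antiderivada de nuestra ecuación de la aceleración a(t) = -4 1 vez. Integrando la aceleración y usando la condición inicial v(0) = 2, obtenemos v(t) = 2 - 4·t. Tenemos la velocidad v(t) = 2 - 4·t. Sustituyendo t = 1: v(1) = -2.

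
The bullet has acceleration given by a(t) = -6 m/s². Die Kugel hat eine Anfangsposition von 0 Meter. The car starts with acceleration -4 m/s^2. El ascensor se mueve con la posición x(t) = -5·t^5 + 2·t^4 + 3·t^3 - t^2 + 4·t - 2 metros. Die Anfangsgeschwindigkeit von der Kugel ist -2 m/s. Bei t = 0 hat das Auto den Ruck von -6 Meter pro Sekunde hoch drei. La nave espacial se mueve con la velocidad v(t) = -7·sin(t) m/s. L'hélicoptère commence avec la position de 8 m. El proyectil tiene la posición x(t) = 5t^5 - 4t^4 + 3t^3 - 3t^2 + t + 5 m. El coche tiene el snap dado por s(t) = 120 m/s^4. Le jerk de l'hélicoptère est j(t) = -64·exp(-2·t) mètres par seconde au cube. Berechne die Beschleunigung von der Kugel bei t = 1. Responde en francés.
De l'équation de l'accélération a(t) = -6, nous substituons t = 1 pour obtenir a = -6.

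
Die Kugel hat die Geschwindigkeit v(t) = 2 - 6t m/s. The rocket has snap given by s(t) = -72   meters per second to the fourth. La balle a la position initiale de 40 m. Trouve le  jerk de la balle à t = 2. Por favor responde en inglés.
Starting from velocity v(t) = 2 - 6·t, we take 2 derivatives. Taking d/dt of v(t), we find a(t) = -6. Taking d/dt of a(t), we find j(t) = 0. Using j(t) = 0 and substituting t = 2, we find j = 0.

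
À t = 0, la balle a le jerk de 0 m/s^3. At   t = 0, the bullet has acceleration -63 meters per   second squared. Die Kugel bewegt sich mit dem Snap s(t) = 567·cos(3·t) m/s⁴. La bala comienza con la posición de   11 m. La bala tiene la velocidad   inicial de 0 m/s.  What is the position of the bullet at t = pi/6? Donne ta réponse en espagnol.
Debemos encontrar la integral de nuestra ecuación del snap s(t) = 567·cos(3·t) 4 veces. Integrando el snap y usando la condición inicial j(0) = 0, obtenemos j(t) = 189·sin(3·t). Tomando ∫j(t)dt y aplicando a(0) = -63, encontramos a(t) = -63·cos(3·t). Integrando la aceleración y usando la condición inicial v(0) = 0, obtenemos v(t) = -21·sin(3·t). La integral de la velocidad, con x(0) = 11, da la posición: x(t) = 7·cos(3·t) + 4. Tenemos la posición x(t) = 7·cos(3·t) + 4. Sustituyendo t = pi/6: x(pi/6) = 4.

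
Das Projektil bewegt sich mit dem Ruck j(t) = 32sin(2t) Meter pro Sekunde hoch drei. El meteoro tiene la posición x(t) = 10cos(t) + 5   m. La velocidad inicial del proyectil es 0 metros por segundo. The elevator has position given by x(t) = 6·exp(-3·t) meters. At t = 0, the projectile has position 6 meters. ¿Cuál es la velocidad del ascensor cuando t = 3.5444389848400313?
Para resolver esto, necesitamos tomar 1 derivada de nuestra ecuación de la posición x(t) = 6·exp(-3·t). La derivada de la posición da la velocidad: v(t) = -18·exp(-3·t). Usando v(t) = -18·exp(-3·t) y sustituyendo t = 3.5444389848400313, encontramos v = -0.000433792088838795.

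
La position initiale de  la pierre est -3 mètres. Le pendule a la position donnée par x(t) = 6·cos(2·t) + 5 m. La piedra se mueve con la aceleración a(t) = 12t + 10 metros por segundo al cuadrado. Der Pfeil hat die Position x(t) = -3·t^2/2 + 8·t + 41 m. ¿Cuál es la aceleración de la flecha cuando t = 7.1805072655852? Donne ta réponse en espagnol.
Para resolver esto, necesitamos tomar 2 derivadas de nuestra ecuación de la posición x(t) = -3·t^2/2 + 8·t + 41. La derivada de la posición da la velocidad: v(t) = 8 - 3·t. Derivando la velocidad, obtenemos la aceleración: a(t) = -3. Tenemos la aceleración a(t) = -3. Sustituyendo t = 7.1805072655852: a(7.1805072655852) = -3.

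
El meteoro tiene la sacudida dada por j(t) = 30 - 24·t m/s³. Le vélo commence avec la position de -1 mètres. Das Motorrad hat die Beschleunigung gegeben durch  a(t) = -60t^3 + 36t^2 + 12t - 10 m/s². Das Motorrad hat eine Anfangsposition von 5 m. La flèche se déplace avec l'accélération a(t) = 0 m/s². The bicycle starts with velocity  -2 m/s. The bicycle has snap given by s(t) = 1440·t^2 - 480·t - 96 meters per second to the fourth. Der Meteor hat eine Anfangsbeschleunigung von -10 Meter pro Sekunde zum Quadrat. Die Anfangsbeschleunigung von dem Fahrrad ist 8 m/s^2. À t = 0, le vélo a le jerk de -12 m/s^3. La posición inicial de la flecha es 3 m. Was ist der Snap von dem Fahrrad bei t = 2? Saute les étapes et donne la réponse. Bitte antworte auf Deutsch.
Die Antwort ist 4704.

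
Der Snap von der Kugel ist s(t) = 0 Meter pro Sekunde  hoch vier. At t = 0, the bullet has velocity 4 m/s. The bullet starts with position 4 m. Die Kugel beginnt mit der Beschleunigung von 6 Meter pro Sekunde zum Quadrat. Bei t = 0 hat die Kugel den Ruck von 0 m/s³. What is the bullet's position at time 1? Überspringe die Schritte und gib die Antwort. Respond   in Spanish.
x(1) = 11.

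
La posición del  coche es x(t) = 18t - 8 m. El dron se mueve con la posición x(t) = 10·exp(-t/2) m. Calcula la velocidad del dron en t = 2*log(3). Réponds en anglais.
Starting from position x(t) = 10·exp(-t/2), we take 1 derivative. Taking d/dt of x(t), we find v(t) = -5·exp(-t/2). Using v(t) = -5·exp(-t/2) and substituting t = 2*log(3), we find v = -5/3.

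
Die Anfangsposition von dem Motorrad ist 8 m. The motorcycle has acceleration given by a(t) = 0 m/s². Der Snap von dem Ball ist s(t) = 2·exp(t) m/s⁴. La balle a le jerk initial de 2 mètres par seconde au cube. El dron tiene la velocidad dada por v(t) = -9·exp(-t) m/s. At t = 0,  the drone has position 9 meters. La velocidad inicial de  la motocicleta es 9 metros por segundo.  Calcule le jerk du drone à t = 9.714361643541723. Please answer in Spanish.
Partiendo de la velocidad v(t) = -9·exp(-t), tomamos 2 derivadas. La derivada de la velocidad da la aceleración: a(t) = 9·exp(-t). La derivada de la aceleración da la sacudida: j(t) = -9·exp(-t). De la ecuación de la sacudida j(t) = -9·exp(-t), sustituimos t = 9.714361643541723 para obtener j = -0.000543686879376186.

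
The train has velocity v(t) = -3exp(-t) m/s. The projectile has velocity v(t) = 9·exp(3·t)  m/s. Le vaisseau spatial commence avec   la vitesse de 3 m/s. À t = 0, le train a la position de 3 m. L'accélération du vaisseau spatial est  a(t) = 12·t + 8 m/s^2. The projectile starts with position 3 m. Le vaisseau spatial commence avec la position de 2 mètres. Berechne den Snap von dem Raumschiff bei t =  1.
Um dies zu lösen, müssen wir 2 Ableitungen unserer Gleichung für die Beschleunigung a(t) = 12·t + 8 nehmen. Die Ableitung von der Beschleunigung ergibt den Ruck: j(t) = 12. Durch Ableiten von dem Ruck erhalten wir den Snap: s(t) = 0. Mit s(t) = 0 und Einsetzen von t = 1, finden wir s = 0.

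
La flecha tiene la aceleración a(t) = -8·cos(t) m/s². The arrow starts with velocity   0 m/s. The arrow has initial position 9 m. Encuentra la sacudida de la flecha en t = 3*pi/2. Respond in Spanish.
Debemos derivar nuestra ecuación de la aceleración a(t) = -8·cos(t) 1 vez. La derivada de la aceleración da la sacudida: j(t) = 8·sin(t). Tenemos la sacudida j(t) = 8·sin(t). Sustituyendo t = 3*pi/2: j(3*pi/2) = -8.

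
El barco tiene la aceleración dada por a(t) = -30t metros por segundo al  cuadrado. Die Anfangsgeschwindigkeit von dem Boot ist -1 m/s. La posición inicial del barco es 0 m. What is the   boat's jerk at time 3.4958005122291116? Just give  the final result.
The answer is -30.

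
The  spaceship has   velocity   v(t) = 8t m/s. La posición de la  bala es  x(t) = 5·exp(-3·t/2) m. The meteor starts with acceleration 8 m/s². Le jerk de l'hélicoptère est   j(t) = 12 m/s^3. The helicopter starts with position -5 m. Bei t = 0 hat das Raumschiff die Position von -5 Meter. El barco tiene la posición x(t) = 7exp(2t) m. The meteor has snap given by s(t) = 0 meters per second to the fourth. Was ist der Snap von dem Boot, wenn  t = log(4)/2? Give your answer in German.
Ausgehend von der Position x(t) = 7·exp(2·t), nehmen wir 4 Ableitungen. Mit d/dt von x(t) finden wir v(t) = 14·exp(2·t). Die Ableitung von der Geschwindigkeit ergibt die Beschleunigung: a(t) = 28·exp(2·t). Die Ableitung von der Beschleunigung ergibt den Ruck: j(t) = 56·exp(2·t). Die Ableitung von dem Ruck ergibt den Snap: s(t) = 112·exp(2·t). Wir haben den Snap s(t) = 112·exp(2·t). Durch Einsetzen von t = log(4)/2: s(log(4)/2) = 448.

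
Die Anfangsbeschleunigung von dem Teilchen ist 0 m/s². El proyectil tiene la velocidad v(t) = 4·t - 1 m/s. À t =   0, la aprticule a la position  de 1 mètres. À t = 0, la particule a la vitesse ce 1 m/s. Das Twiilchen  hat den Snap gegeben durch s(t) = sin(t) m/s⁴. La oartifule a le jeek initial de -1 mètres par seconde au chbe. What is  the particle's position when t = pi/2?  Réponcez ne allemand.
Ausgehend von dem Snap s(t) = sin(t), nehmen wir 4 Stammfunktionen. Die Stammfunktion von dem Snap, mit j(0) = -1, ergibt den Ruck: j(t) = -cos(t). Das Integral von dem Ruck ist die Beschleunigung. Mit a(0) = 0 erhalten wir a(t) = -sin(t). Durch Integration von der Beschleunigung und Verwendung der Anfangsbedingung v(0) = 1, erhalten wir v(t) = cos(t). Die Stammfunktion von der Geschwindigkeit, mit x(0) = 1, ergibt die Position: x(t) = sin(t) + 1. Wir haben die Position x(t) = sin(t) + 1. Durch Einsetzen von t = pi/2: x(pi/2) = 2.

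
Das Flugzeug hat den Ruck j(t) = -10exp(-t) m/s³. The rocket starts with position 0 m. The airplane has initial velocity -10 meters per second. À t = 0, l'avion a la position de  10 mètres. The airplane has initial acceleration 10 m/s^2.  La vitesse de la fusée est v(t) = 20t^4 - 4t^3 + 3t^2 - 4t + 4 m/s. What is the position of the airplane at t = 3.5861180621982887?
Starting from jerk j(t) = -10·exp(-t), we take 3 integrals. Finding the integral of j(t) and using a(0) = 10: a(t) = 10·exp(-t). Finding the integral of a(t) and using v(0) = -10: v(t) = -10·exp(-t). The antiderivative of velocity, with x(0) = 10, gives position: x(t) = 10·exp(-t). We have position x(t) = 10·exp(-t). Substituting t = 3.5861180621982887: x(3.5861180621982887) = 0.277056736404295.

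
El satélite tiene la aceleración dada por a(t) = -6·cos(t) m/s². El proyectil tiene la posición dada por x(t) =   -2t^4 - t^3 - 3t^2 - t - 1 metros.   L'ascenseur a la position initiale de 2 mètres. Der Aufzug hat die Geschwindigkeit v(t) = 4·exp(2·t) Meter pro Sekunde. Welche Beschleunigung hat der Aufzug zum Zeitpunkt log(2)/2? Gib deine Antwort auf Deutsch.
Um dies zu lösen, müssen wir 1 Ableitung unserer Gleichung für die Geschwindigkeit v(t) = 4·exp(2·t) nehmen. Durch Ableiten von der Geschwindigkeit erhalten wir die Beschleunigung: a(t) = 8·exp(2·t). Mit a(t) = 8·exp(2·t) und Einsetzen von t = log(2)/2, finden wir a = 16.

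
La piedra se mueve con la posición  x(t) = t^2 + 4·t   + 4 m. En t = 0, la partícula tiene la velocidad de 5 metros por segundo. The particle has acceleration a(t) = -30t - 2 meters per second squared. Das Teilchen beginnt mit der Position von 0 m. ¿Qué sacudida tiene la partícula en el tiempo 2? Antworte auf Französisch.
Pour résoudre ceci, nous devons prendre 1 dérivée de notre équation de l'accélération a(t) = -30·t - 2. En dérivant l'accélération, nous obtenons le jerk: j(t) = -30. De l'équation du jerk j(t) = -30, nous substituons t = 2 pour obtenir j = -30.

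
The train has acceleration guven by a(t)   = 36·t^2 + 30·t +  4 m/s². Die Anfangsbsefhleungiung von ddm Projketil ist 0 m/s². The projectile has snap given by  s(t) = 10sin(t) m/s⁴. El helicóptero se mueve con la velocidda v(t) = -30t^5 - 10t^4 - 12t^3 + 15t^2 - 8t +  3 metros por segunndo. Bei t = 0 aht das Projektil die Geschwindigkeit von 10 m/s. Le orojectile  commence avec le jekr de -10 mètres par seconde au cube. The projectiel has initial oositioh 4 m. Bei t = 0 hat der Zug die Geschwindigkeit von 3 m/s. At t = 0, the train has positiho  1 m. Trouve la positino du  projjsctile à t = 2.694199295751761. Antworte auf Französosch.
Pour résoudre ceci, nous devons prendre 4 intégrales de notre équation du snap s(t) = 10·sin(t). L'intégrale du snap, avec j(0) = -10, donne le jerk: j(t) = -10·cos(t). En intégrant le jerk et en utilisant la condition initiale a(0) = 0, nous obtenons a(t) = -10·sin(t). En intégrant l'accélération et en utilisant la condition initiale v(0) = 10, nous obtenons v(t) = 10·cos(t). L'intégrale de la vitesse, avec x(0) = 4, donne la position: x(t) = 10·sin(t) + 4. En utilisant x(t) = 10·sin(t) + 4 et en substituant t = 2.694199295751761, nous trouvons x = 8.32616915683638.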